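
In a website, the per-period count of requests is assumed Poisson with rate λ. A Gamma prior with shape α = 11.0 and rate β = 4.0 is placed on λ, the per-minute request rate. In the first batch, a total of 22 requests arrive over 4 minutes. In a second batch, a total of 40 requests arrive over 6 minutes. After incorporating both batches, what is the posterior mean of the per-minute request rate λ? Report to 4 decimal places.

With a Gamma(shape α, rate β) prior, the Poisson likelihood is conjugate: the posterior is Gamma(α + ΣXᵢ, β + n).
After batch 1: Gamma(α+S, β+n) = Gamma(11.0+22, 4.0+4) = Gamma(33.0, 8.0).
After batch 2: Gamma(α+S, β+n) = Gamma(33.0+40, 8.0+6) = Gamma(73.0, 14.0).
Posterior mean = α/β = 73.0/14.0 = 5.2143.

5.2143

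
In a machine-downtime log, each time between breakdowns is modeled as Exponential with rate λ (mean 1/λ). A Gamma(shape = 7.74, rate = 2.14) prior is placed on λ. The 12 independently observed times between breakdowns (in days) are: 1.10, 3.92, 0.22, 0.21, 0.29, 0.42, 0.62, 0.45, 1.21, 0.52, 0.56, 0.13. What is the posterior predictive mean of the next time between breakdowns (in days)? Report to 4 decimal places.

With a Gamma(shape α, rate β) prior on the exponential rate λ, the posterior after n observations with total T = Σxᵢ is Gamma(α+n, β+T).
Sum of observations T = 9.65 days; n = 12.
Posterior: Gamma(7.74+12, 2.14+9.65) = Gamma(19.74, 11.79).
The predictive distribution for the next observation is Lomax; its mean is β/(α−1) = 11.79/18.74 = 0.6291.

0.6291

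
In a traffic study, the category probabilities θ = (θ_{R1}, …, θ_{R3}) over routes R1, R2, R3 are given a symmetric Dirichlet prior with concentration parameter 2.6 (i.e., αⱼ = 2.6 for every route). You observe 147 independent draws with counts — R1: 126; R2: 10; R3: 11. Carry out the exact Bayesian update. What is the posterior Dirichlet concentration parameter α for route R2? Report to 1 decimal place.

12.6

The Dirichlet prior is conjugate to the Multinomial likelihood: each posterior αⱼ = prior αⱼ + observed count nⱼ.
Posterior concentration: (128.6, 12.6, 13.6), total = 154.8.
α_{R2} = 2.6 + 10 = 12.6.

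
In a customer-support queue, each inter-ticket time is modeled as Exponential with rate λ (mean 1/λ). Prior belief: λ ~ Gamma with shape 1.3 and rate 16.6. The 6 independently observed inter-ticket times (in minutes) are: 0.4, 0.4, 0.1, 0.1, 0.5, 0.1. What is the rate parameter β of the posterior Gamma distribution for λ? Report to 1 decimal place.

18.2

With a Gamma(shape α, rate β) prior on the exponential rate λ, the posterior after n observations with total T = Σxᵢ is Gamma(α+n, β+T).
Sum of observations T = 1.6 minutes; n = 6.
Posterior: Gamma(1.3+6, 16.6+1.6) = Gamma(7.3, 18.2).
Posterior β = 18.2.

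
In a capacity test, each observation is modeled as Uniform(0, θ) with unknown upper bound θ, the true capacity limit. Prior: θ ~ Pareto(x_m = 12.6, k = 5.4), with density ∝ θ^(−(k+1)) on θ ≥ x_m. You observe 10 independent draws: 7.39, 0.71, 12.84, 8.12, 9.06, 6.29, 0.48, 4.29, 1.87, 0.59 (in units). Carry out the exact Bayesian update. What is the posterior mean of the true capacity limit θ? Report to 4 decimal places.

13.7317

A Pareto(scale x_m, shape k) prior on the upper bound θ of Uniform(0, θ) is conjugate: posterior is Pareto(max(x_m, max xᵢ), k + n).
Sample maximum = 12.84; prior scale x_m = 12.6 → posterior scale = max = 12.84.
Posterior shape = 5.4 + 10 = 15.4.
E[θ|data] = k·x_m/(k−1) = 15.4·12.84/14.4 = 13.7317.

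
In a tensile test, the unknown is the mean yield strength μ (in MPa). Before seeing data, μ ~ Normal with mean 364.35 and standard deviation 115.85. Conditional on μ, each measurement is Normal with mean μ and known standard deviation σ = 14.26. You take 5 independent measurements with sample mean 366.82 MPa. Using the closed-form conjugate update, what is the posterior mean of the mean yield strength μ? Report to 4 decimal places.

366.8125

For Normal data with known variance σ², a Normal(μ₀, σ₀²) prior on μ is conjugate. Posterior precision = 1/σ₀² + n/σ²; posterior mean is the precision-weighted average of μ₀ and x̄.
n·x̄ = 5·366.82 = 1834.1.
σ₀² = 115.85² = 13421.2225, σ² = 14.26² = 203.3476; σ² + n·σ₀² = 203.3476 + 5·13421.2225 = 67309.4601.
Posterior mean = (μ₀/σ₀² + n·x̄/σ²)/(1/σ₀² + n/σ²) = (σ²·μ₀ + σ₀²·n·x̄)/(σ² + n·σ₀²) = (203.3476·364.35 + 13421.2225·1834.1)/67309.4601 = 24689953.88531/67309.4601 = 366.8125.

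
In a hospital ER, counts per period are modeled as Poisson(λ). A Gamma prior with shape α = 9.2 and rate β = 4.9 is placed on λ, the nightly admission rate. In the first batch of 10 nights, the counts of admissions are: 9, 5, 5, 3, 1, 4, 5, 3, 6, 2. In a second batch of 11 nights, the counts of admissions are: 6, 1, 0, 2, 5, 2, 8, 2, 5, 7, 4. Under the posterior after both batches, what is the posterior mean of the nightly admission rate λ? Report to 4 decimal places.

3.6371

With a Gamma(shape α, rate β) prior, the Poisson likelihood is conjugate: the posterior is Gamma(α + ΣXᵢ, β + n).
Batch 1: sum of counts S = 43 over n = 10 nights.
After batch 1: Gamma(α+S, β+n) = Gamma(9.2+43, 4.9+10) = Gamma(52.2, 14.9).
Batch 2: sum of counts S = 42 over n = 11 nights.
After batch 2: Gamma(α+S, β+n) = Gamma(52.2+42, 14.9+11) = Gamma(94.2, 25.9).
Posterior mean = α/β = 94.2/25.9 = 3.6371.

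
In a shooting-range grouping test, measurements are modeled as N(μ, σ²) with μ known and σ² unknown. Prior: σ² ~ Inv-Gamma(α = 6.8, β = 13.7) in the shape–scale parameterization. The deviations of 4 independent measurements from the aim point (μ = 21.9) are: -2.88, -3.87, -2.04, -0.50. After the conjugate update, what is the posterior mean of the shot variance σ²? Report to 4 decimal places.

With known mean μ and an Inverse-Gamma(α, β) prior on σ², the Normal likelihood is conjugate: posterior is Inv-Gamma(α + n/2, β + Σ(xᵢ−μ)²/2).
Σ(xᵢ−μ)² = (-2.88)² + (-3.87)² + (-2.04)² + (-0.50)² = 27.6829.
Posterior: Inv-Gamma(6.8 + 4/2, 13.7 + 27.6829/2) = Inv-Gamma(8.80, 27.54145).
E[σ²|data] = β/(α−1) = 27.54145/7.80 = 3.5310.

3.5310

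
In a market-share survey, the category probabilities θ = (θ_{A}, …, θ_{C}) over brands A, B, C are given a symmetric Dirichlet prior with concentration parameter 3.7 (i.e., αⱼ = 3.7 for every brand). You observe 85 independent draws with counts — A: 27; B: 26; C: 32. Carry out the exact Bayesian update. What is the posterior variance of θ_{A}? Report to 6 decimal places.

The Dirichlet prior is conjugate to the Multinomial likelihood: each posterior αⱼ = prior αⱼ + observed count nⱼ.
Posterior concentration: (30.7, 29.7, 35.7), total = 96.1.
Var[θ_j] = α_j(Σα−α_j)/((Σα)²(Σα+1)) = 30.7·65.4/(96.1²·97.1) = 0.002239.

0.002239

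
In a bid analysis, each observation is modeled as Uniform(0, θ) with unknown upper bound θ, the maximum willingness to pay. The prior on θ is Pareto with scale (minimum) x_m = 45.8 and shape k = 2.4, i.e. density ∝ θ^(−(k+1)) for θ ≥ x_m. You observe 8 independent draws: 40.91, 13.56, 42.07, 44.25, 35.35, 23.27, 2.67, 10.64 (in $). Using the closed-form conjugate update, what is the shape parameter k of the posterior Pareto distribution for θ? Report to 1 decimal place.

10.4

A Pareto(scale x_m, shape k) prior on the upper bound θ of Uniform(0, θ) is conjugate: posterior is Pareto(max(x_m, max xᵢ), k + n).
Sample maximum = 44.25; prior scale x_m = 45.8 → posterior scale = max = 45.80.
Posterior shape = 2.4 + 8 = 10.4.
Posterior shape k = 10.4.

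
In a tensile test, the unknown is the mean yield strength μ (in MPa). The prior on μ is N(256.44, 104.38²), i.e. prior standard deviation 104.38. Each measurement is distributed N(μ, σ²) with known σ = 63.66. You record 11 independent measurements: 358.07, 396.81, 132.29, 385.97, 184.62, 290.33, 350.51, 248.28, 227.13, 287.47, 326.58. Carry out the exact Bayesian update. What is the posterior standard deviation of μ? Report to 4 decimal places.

18.8777

For Normal data with known variance σ², a Normal(μ₀, σ₀²) prior on μ is conjugate. Posterior precision = 1/σ₀² + n/σ²; posterior mean is the precision-weighted average of μ₀ and x̄.
σ₀² = 104.38² = 10895.1844, σ² = 63.66² = 4052.5956; σ² + n·σ₀² = 4052.5956 + 11·10895.1844 = 123899.624.
Posterior precision = 1/σ₀² + n/σ² = 1/10895.1844 + 11/4052.5956 = (σ² + n·σ₀²)/(σ₀²σ²) = 123899.624/(10895.1844·4052.5956); posterior variance σₙ² = σ₀²σ²/(σ² + n·σ₀²) = 10895.1844·4052.5956/123899.624 = 356.367315.
Posterior SD = √σₙ² = √(10895.1844·4052.5956/123899.624) = 18.8777.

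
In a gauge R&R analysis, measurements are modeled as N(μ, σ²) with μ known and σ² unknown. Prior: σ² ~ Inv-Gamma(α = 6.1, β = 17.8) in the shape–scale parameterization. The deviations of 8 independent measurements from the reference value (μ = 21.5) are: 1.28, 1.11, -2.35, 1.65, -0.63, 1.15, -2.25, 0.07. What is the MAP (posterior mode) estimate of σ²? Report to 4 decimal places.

With known mean μ and an Inverse-Gamma(α, β) prior on σ², the Normal likelihood is conjugate: posterior is Inv-Gamma(α + n/2, β + Σ(xᵢ−μ)²/2).
Σ(xᵢ−μ)² = (1.28)² + (1.11)² + (-2.35)² + (1.65)² + (-0.63)² + (1.15)² + (-2.25)² + (0.07)² = 17.9023.
Posterior: Inv-Gamma(6.1 + 8/2, 17.8 + 17.9023/2) = Inv-Gamma(10.10, 26.75115).
Mode = β/(α+1) = 26.75115/11.10 = 2.4100.

2.4100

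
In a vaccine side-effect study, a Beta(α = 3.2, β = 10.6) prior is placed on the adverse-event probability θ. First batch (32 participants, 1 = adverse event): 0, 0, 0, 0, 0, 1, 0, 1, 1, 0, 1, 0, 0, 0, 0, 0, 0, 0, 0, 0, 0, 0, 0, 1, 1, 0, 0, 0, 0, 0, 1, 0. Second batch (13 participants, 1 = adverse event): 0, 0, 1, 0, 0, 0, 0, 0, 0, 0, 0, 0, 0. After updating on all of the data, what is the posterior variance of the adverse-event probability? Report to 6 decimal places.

0.002579

The Beta prior is conjugate to a Binomial/Bernoulli likelihood; the update adds successes to α and failures to β.
After batch 1: Beta(3.2+7, 10.6+25) = Beta(10.2, 35.6).
After batch 2: Beta(10.2+1, 35.6+12) = Beta(11.2, 47.6).
Var = αβ/((α+β)²(α+β+1)) = 11.2·47.6/(58.8²·59.8) = 0.002579.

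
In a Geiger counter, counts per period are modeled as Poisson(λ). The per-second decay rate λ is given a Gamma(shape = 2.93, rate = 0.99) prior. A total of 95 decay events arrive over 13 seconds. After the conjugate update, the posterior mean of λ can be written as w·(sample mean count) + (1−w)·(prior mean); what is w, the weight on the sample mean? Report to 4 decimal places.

With a Gamma(shape α, rate β) prior, the Poisson likelihood is conjugate: the posterior is Gamma(α + ΣXᵢ, β + n).
Posterior mean = (α₀+S)/(β₀+n) = [n/(β₀+n)]·(S/n) + [β₀/(β₀+n)]·(α₀/β₀), so only n and β₀ enter the weight.
Weight on data w = n/(β₀+n) = 13/(0.99+13) = 13/13.99 = 0.9292.

0.9292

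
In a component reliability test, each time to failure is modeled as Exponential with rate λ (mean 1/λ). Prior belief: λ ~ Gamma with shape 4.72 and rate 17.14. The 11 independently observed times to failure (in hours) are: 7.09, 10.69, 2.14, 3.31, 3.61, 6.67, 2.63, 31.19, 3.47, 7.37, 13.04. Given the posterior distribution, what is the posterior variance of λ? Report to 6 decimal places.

0.001339

With a Gamma(shape α, rate β) prior on the exponential rate λ, the posterior after n observations with total T = Σxᵢ is Gamma(α+n, β+T).
Sum of observations T = 91.21 hours; n = 11.
Posterior: Gamma(4.72+11, 17.14+91.21) = Gamma(15.72, 108.35).
Var = α/β² = 0.001339.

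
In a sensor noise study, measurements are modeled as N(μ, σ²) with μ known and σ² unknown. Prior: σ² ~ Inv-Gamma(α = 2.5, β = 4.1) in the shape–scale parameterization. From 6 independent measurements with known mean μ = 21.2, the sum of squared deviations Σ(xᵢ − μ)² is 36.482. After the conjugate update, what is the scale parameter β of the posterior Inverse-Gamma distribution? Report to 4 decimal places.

With known mean μ and an Inverse-Gamma(α, β) prior on σ², the Normal likelihood is conjugate: posterior is Inv-Gamma(α + n/2, β + Σ(xᵢ−μ)²/2).
Posterior: Inv-Gamma(2.5 + 6/2, 4.1 + 36.482/2) = Inv-Gamma(5.50, 22.3410).
Posterior β = 22.3410.

22.3410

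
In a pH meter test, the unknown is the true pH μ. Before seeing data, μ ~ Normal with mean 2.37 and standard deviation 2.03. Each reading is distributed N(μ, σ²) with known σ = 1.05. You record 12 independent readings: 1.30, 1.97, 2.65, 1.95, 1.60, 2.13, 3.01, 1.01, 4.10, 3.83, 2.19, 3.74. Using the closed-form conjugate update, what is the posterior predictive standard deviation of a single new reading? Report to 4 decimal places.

For Normal data with known variance σ², a Normal(μ₀, σ₀²) prior on μ is conjugate. Posterior precision = 1/σ₀² + n/σ²; posterior mean is the precision-weighted average of μ₀ and x̄.
σ₀² = 2.03² = 4.1209, σ² = 1.05² = 1.1025; σ² + n·σ₀² = 1.1025 + 12·4.1209 = 50.5533.
Posterior precision = 1/σ₀² + n/σ² = 1/4.1209 + 12/1.1025 = (σ² + n·σ₀²)/(σ₀²σ²) = 50.5533/(4.1209·1.1025); posterior variance σₙ² = σ₀²σ²/(σ² + n·σ₀²) = 4.1209·1.1025/50.5533 = 0.089871.
Predictive variance for one new observation = σₙ² + σ² = 4.1209·1.1025/50.5533 + 1.1025 = σ²·(σ₀² + 50.5533)/50.5533 = 1.1025·54.6742/50.5533 = 1.192371; SD = √(1.1025·54.6742/50.5533) = 1.0920.

1.0920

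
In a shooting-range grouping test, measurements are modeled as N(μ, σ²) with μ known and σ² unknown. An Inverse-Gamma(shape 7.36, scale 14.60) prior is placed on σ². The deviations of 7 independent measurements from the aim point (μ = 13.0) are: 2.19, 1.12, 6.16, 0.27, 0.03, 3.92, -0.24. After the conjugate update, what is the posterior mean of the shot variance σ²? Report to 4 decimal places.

4.4977

With known mean μ and an Inverse-Gamma(α, β) prior on σ², the Normal likelihood is conjugate: posterior is Inv-Gamma(α + n/2, β + Σ(xᵢ−μ)²/2).
Σ(xᵢ−μ)² = (2.19)² + (1.12)² + (6.16)² + (0.27)² + (0.03)² + (3.92)² + (-0.24)² = 59.4939.
Posterior: Inv-Gamma(7.36 + 7/2, 14.60 + 59.4939/2) = Inv-Gamma(10.86, 44.34695).
E[σ²|data] = β/(α−1) = 44.34695/9.86 = 4.4977.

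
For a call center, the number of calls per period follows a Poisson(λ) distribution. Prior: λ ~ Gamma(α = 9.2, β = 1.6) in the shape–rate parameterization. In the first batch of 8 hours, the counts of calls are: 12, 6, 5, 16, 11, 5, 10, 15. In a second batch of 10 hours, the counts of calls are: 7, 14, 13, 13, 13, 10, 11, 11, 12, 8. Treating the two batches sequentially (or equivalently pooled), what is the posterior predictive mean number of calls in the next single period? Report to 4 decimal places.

10.2653

With a Gamma(shape α, rate β) prior, the Poisson likelihood is conjugate: the posterior is Gamma(α + ΣXᵢ, β + n).
Batch 1: sum of counts S = 80 over n = 8 hours.
After batch 1: Gamma(α+S, β+n) = Gamma(9.2+80, 1.6+8) = Gamma(89.2, 9.6).
Batch 2: sum of counts S = 112 over n = 10 hours.
After batch 2: Gamma(α+S, β+n) = Gamma(89.2+112, 9.6+10) = Gamma(201.2, 19.6).
The predictive distribution for one future period is NegBinom with mean α/β = 10.2653.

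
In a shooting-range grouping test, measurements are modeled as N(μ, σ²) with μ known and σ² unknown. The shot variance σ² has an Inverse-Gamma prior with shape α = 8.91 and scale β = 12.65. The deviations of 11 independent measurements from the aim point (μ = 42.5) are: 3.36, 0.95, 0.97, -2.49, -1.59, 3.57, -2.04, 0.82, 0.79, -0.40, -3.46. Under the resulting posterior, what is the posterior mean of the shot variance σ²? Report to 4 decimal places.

With known mean μ and an Inverse-Gamma(α, β) prior on σ², the Normal likelihood is conjugate: posterior is Inv-Gamma(α + n/2, β + Σ(xᵢ−μ)²/2).
Σ(xᵢ−μ)² = (3.36)² + (0.95)² + (0.97)² + (-2.49)² + (-1.59)² + (3.57)² + (-2.04)² + (0.82)² + (0.79)² + (-0.40)² + (-3.46)² = 52.1958.
Posterior: Inv-Gamma(8.91 + 11/2, 12.65 + 52.1958/2) = Inv-Gamma(14.41, 38.74790).
E[σ²|data] = β/(α−1) = 38.74790/13.41 = 2.8895.

2.8895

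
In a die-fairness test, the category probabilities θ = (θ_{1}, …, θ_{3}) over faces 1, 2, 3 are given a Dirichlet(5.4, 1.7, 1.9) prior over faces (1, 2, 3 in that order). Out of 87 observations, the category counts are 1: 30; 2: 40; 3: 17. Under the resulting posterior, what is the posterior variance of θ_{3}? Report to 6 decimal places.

The Dirichlet prior is conjugate to the Multinomial likelihood: each posterior αⱼ = prior αⱼ + observed count nⱼ.
Posterior concentration: (35.4, 41.7, 18.9), total = 96.0.
Var[θ_j] = α_j(Σα−α_j)/((Σα)²(Σα+1)) = 18.9·77.1/(96.0²·97.0) = 0.001630.

0.001630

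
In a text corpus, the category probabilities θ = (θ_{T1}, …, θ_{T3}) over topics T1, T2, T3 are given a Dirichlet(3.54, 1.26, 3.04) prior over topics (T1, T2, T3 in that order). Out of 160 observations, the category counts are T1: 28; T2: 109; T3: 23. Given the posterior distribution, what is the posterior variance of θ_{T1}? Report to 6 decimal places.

The Dirichlet prior is conjugate to the Multinomial likelihood: each posterior αⱼ = prior αⱼ + observed count nⱼ.
Posterior concentration: (31.54, 110.26, 26.04), total = 167.84.
Var[θ_j] = α_j(Σα−α_j)/((Σα)²(Σα+1)) = 31.54·136.30/(167.84²·168.84) = 0.000904.

0.000904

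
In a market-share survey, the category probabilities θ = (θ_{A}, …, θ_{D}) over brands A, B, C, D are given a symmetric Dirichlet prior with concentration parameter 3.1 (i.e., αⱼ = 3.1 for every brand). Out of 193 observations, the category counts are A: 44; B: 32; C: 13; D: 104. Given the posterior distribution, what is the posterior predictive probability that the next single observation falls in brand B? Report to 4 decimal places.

The Dirichlet prior is conjugate to the Multinomial likelihood: each posterior αⱼ = prior αⱼ + observed count nⱼ.
Posterior concentration: (47.1, 35.1, 16.1, 107.1), total = 205.4.
P(next = B | data) = α_{B}/Σα = 0.1709.

0.1709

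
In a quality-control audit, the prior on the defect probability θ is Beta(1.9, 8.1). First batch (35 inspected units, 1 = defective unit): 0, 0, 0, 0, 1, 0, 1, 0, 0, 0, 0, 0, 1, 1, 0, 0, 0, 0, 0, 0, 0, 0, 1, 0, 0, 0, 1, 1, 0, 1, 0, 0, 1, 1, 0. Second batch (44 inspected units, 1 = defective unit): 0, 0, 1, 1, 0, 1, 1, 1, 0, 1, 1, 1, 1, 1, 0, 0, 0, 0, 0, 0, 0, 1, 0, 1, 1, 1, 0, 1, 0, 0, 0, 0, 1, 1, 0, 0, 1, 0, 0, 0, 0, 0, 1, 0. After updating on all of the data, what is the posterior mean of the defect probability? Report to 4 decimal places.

0.3472

The Beta prior is conjugate to a Binomial/Bernoulli likelihood; the update adds successes to α and failures to β.
After batch 1: Beta(1.9+10, 8.1+25) = Beta(11.9, 33.1).
After batch 2: Beta(11.9+19, 33.1+25) = Beta(30.9, 58.1).
Posterior mean = α/(α+β) = 30.9/89.0 = 0.3472.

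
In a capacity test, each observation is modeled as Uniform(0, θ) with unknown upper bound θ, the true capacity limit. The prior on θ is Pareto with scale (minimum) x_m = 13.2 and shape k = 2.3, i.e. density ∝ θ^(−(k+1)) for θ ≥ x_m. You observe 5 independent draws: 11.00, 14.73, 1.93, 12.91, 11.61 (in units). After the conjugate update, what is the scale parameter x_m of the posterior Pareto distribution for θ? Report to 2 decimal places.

A Pareto(scale x_m, shape k) prior on the upper bound θ of Uniform(0, θ) is conjugate: posterior is Pareto(max(x_m, max xᵢ), k + n).
Sample maximum = 14.73; prior scale x_m = 13.2 → posterior scale = max = 14.73.
Posterior shape = 2.3 + 5 = 7.3.
Posterior scale x_m = 14.73.

14.73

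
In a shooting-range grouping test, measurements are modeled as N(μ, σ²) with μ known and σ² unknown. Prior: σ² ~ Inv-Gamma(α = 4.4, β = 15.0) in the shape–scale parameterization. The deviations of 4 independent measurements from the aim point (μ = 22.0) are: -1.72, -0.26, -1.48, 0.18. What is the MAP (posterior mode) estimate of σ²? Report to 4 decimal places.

With known mean μ and an Inverse-Gamma(α, β) prior on σ², the Normal likelihood is conjugate: posterior is Inv-Gamma(α + n/2, β + Σ(xᵢ−μ)²/2).
Σ(xᵢ−μ)² = (-1.72)² + (-0.26)² + (-1.48)² + (0.18)² = 5.2488.
Posterior: Inv-Gamma(4.4 + 4/2, 15.0 + 5.2488/2) = Inv-Gamma(6.40, 17.62440).
Mode = β/(α+1) = 17.62440/7.40 = 2.3817.

2.3817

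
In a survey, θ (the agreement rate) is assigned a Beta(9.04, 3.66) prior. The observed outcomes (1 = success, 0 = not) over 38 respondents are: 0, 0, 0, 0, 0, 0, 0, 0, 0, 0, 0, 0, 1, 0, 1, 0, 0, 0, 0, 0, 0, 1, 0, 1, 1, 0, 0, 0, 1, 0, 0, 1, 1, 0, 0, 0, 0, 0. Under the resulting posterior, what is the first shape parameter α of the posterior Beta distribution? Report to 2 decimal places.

17.04

The Beta prior is conjugate to a Binomial/Bernoulli likelihood; the update adds successes to α and failures to β.
Posterior: Beta(α+k, β+n−k) = Beta(9.04+8, 3.66+30) = Beta(17.04, 33.66).
Posterior α = 17.04.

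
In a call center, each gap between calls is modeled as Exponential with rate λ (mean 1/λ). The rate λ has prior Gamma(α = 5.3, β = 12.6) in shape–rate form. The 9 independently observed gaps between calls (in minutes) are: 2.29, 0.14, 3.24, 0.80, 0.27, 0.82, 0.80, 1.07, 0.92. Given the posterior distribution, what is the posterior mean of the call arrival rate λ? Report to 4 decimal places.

With a Gamma(shape α, rate β) prior on the exponential rate λ, the posterior after n observations with total T = Σxᵢ is Gamma(α+n, β+T).
Sum of observations T = 10.35 minutes; n = 9.
Posterior: Gamma(5.3+9, 12.6+10.35) = Gamma(14.3, 22.95).
Posterior mean of λ = α/β = 14.3/22.95 = 0.6231.

0.6231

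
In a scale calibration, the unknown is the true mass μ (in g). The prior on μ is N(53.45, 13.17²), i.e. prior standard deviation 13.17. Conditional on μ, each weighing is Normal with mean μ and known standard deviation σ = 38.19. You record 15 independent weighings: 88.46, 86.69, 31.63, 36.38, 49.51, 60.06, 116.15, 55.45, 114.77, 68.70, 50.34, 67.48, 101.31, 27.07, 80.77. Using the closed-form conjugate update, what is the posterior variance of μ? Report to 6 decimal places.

For Normal data with known variance σ², a Normal(μ₀, σ₀²) prior on μ is conjugate. Posterior precision = 1/σ₀² + n/σ²; posterior mean is the precision-weighted average of μ₀ and x̄.
σ₀² = 13.17² = 173.4489, σ² = 38.19² = 1458.4761; σ² + n·σ₀² = 1458.4761 + 15·173.4489 = 4060.2096.
Posterior precision = 1/σ₀² + n/σ² = 1/173.4489 + 15/1458.4761 = (σ² + n·σ₀²)/(σ₀²σ²) = 4060.2096/(173.4489·1458.4761); posterior variance σₙ² = σ₀²σ²/(σ² + n·σ₀²) = 173.4489·1458.4761/4060.2096 = 62.304930.

62.304930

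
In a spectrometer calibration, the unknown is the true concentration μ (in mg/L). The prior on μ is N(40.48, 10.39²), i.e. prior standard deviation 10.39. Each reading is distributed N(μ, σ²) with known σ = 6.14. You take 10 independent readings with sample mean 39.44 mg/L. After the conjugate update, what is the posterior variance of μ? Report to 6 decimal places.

For Normal data with known variance σ², a Normal(μ₀, σ₀²) prior on μ is conjugate. Posterior precision = 1/σ₀² + n/σ²; posterior mean is the precision-weighted average of μ₀ and x̄.
σ₀² = 10.39² = 107.9521, σ² = 6.14² = 37.6996; σ² + n·σ₀² = 37.6996 + 10·107.9521 = 1117.2206.
Posterior precision = 1/σ₀² + n/σ² = 1/107.9521 + 10/37.6996 = (σ² + n·σ₀²)/(σ₀²σ²) = 1117.2206/(107.9521·37.6996); posterior variance σₙ² = σ₀²σ²/(σ² + n·σ₀²) = 107.9521·37.6996/1117.2206 = 3.642746.

3.642746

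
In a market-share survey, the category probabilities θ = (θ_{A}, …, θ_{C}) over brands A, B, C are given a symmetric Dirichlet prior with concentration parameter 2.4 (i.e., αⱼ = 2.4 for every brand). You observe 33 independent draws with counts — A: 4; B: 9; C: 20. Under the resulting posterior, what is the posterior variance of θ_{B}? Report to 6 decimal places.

The Dirichlet prior is conjugate to the Multinomial likelihood: each posterior αⱼ = prior αⱼ + observed count nⱼ.
Posterior concentration: (6.4, 11.4, 22.4), total = 40.2.
Var[θ_j] = α_j(Σα−α_j)/((Σα)²(Σα+1)) = 11.4·28.8/(40.2²·41.2) = 0.004931.

0.004931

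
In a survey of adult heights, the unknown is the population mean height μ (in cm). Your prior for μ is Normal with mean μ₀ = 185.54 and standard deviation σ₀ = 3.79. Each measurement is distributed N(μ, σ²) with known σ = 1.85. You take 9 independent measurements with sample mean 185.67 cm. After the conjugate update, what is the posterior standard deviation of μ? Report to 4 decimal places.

0.6087

For Normal data with known variance σ², a Normal(μ₀, σ₀²) prior on μ is conjugate. Posterior precision = 1/σ₀² + n/σ²; posterior mean is the precision-weighted average of μ₀ and x̄.
σ₀² = 3.79² = 14.3641, σ² = 1.85² = 3.4225; σ² + n·σ₀² = 3.4225 + 9·14.3641 = 132.6994.
Posterior precision = 1/σ₀² + n/σ² = 1/14.3641 + 9/3.4225 = (σ² + n·σ₀²)/(σ₀²σ²) = 132.6994/(14.3641·3.4225); posterior variance σₙ² = σ₀²σ²/(σ² + n·σ₀²) = 14.3641·3.4225/132.6994 = 0.370470.
Posterior SD = √σₙ² = √(14.3641·3.4225/132.6994) = 0.6087.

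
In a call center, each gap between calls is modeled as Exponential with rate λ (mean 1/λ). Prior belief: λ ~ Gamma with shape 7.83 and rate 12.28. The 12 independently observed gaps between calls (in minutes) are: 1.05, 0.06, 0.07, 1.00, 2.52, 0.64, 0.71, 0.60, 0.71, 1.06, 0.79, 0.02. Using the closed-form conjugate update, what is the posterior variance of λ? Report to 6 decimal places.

With a Gamma(shape α, rate β) prior on the exponential rate λ, the posterior after n observations with total T = Σxᵢ is Gamma(α+n, β+T).
Sum of observations T = 9.23 minutes; n = 12.
Posterior: Gamma(7.83+12, 12.28+9.23) = Gamma(19.83, 21.51).
Var = α/β² = 0.042859.

0.042859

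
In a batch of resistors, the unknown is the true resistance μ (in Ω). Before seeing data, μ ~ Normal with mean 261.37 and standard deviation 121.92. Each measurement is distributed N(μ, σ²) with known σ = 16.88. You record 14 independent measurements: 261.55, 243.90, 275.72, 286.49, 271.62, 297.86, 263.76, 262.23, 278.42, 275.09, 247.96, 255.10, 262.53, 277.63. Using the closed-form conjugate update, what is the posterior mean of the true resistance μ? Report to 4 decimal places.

268.5516

For Normal data with known variance σ², a Normal(μ₀, σ₀²) prior on μ is conjugate. Posterior precision = 1/σ₀² + n/σ²; posterior mean is the precision-weighted average of μ₀ and x̄.
Σxᵢ = 261.55 + 243.90 + 275.72 + 286.49 + 271.62 + 297.86 + 263.76 + 262.23 + 278.42 + 275.09 + 247.96 + 255.10 + 262.53 + 277.63 = 3759.86, so n·x̄ = 3759.86.
σ₀² = 121.92² = 14864.4864, σ² = 16.88² = 284.9344; σ² + n·σ₀² = 284.9344 + 14·14864.4864 = 208387.744.
Posterior mean = (μ₀/σ₀² + n·x̄/σ²)/(1/σ₀² + n/σ²) = (σ²·μ₀ + σ₀²·n·x̄)/(σ² + n·σ₀²) = (284.9344·261.37 + 14864.4864·3759.86)/208387.744 = 55962861.140032/208387.744 = 268.5516.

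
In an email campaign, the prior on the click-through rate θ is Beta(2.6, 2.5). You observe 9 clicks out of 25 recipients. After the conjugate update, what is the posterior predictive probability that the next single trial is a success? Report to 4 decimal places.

The Beta prior is conjugate to a Binomial/Bernoulli likelihood; the update adds successes to α and failures to β.
Posterior: Beta(α+k, β+n−k) = Beta(2.6+9, 2.5+16) = Beta(11.6, 18.5).
For a single future Bernoulli trial, P(success | data) = α/(α+β) = 0.3854.

0.3854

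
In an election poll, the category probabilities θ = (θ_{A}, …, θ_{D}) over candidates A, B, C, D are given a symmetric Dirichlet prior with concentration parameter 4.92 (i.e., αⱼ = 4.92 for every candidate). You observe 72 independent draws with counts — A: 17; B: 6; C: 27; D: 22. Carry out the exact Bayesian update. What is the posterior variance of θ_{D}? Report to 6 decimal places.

The Dirichlet prior is conjugate to the Multinomial likelihood: each posterior αⱼ = prior αⱼ + observed count nⱼ.
Posterior concentration: (21.92, 10.92, 31.92, 26.92), total = 91.68.
Var[θ_j] = α_j(Σα−α_j)/((Σα)²(Σα+1)) = 26.92·64.76/(91.68²·92.68) = 0.002238.

0.002238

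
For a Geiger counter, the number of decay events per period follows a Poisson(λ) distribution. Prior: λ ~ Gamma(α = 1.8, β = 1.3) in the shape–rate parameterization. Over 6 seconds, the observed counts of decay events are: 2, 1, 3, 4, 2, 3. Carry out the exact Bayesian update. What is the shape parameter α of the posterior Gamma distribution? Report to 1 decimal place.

16.8

With a Gamma(shape α, rate β) prior, the Poisson likelihood is conjugate: the posterior is Gamma(α + ΣXᵢ, β + n).
Sum of counts S = 15 over n = 6 seconds.
Posterior: Gamma(α+S, β+n) = Gamma(1.8+15, 1.3+6) = Gamma(16.8, 7.3).
Posterior α = 16.8.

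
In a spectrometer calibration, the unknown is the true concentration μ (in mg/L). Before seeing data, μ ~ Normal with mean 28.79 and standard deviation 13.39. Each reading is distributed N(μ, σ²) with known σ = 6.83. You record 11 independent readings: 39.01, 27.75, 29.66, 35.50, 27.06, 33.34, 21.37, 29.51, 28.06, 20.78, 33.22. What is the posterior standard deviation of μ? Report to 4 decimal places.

For Normal data with known variance σ², a Normal(μ₀, σ₀²) prior on μ is conjugate. Posterior precision = 1/σ₀² + n/σ²; posterior mean is the precision-weighted average of μ₀ and x̄.
σ₀² = 13.39² = 179.2921, σ² = 6.83² = 46.6489; σ² + n·σ₀² = 46.6489 + 11·179.2921 = 2018.862.
Posterior precision = 1/σ₀² + n/σ² = 1/179.2921 + 11/46.6489 = (σ² + n·σ₀²)/(σ₀²σ²) = 2018.862/(179.2921·46.6489); posterior variance σₙ² = σ₀²σ²/(σ² + n·σ₀²) = 179.2921·46.6489/2018.862 = 4.142819.
Posterior SD = √σₙ² = √(179.2921·46.6489/2018.862) = 2.0354.

2.0354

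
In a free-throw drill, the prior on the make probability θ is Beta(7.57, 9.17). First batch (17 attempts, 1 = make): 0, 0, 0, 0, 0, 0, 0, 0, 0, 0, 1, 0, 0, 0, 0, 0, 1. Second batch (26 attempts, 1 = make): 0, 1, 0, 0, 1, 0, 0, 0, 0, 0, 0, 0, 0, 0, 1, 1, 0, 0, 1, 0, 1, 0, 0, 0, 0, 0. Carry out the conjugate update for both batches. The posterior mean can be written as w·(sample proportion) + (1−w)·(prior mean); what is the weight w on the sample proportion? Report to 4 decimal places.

0.7198

The Beta prior is conjugate to a Binomial/Bernoulli likelihood; the update adds successes to α and failures to β.
Total number of attempts: n = 17 + 26 = 43.
Posterior mean = (α₀+k)/(α₀+β₀+n) = [n/(α₀+β₀+n)]·(k/n) + [(α₀+β₀)/(α₀+β₀+n)]·α₀/(α₀+β₀), so only n and the prior enter the weight.
The weight on the data is w = n/(α₀+β₀+n) = 43/(7.57+9.17+43) = 43/59.74 = 0.7198.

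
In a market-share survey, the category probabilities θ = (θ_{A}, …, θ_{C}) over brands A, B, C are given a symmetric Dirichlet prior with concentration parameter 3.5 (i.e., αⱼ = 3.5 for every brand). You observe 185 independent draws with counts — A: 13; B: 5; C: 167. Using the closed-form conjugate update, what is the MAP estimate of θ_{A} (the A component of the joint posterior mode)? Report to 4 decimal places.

The Dirichlet prior is conjugate to the Multinomial likelihood: each posterior αⱼ = prior αⱼ + observed count nⱼ.
Posterior concentration: (16.5, 8.5, 170.5), total = 195.5.
Joint mode component: (α_{A}−1)/(Σα−K) = 15.5/192.5 = 0.0805.

0.0805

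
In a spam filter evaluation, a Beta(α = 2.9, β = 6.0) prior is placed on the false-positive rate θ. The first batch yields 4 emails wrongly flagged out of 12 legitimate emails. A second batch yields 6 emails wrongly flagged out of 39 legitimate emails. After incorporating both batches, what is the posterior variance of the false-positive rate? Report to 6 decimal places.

0.002775

The Beta prior is conjugate to a Binomial/Bernoulli likelihood; the update adds successes to α and failures to β.
After batch 1: Beta(2.9+4, 6.0+8) = Beta(6.9, 14.0).
After batch 2: Beta(6.9+6, 14.0+33) = Beta(12.9, 47.0).
Var = αβ/((α+β)²(α+β+1)) = 12.9·47.0/(59.9²·60.9) = 0.002775.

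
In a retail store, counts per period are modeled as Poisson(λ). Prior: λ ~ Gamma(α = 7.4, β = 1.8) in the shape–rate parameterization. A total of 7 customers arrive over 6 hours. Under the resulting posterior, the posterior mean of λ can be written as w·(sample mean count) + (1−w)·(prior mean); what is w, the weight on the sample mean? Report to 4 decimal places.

With a Gamma(shape α, rate β) prior, the Poisson likelihood is conjugate: the posterior is Gamma(α + ΣXᵢ, β + n).
Posterior mean = (α₀+S)/(β₀+n) = [n/(β₀+n)]·(S/n) + [β₀/(β₀+n)]·(α₀/β₀), so only n and β₀ enter the weight.
Weight on data w = n/(β₀+n) = 6/(1.8+6) = 6/7.8 = 0.7692.

0.7692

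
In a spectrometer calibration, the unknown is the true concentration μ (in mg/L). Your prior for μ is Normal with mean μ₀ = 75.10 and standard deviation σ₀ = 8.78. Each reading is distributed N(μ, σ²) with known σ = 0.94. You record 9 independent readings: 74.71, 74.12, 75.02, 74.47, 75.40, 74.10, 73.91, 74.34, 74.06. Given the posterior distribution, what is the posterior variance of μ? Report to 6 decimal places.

0.098053

For Normal data with known variance σ², a Normal(μ₀, σ₀²) prior on μ is conjugate. Posterior precision = 1/σ₀² + n/σ²; posterior mean is the precision-weighted average of μ₀ and x̄.
σ₀² = 8.78² = 77.0884, σ² = 0.94² = 0.8836; σ² + n·σ₀² = 0.8836 + 9·77.0884 = 694.6792.
Posterior precision = 1/σ₀² + n/σ² = 1/77.0884 + 9/0.8836 = (σ² + n·σ₀²)/(σ₀²σ²) = 694.6792/(77.0884·0.8836); posterior variance σₙ² = σ₀²σ²/(σ² + n·σ₀²) = 77.0884·0.8836/694.6792 = 0.098053.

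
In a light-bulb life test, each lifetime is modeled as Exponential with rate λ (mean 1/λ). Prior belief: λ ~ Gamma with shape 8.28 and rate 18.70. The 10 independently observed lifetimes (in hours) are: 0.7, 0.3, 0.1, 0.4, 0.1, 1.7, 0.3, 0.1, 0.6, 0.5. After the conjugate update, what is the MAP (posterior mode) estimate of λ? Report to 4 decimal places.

With a Gamma(shape α, rate β) prior on the exponential rate λ, the posterior after n observations with total T = Σxᵢ is Gamma(α+n, β+T).
Sum of observations T = 4.8 hours; n = 10.
Posterior: Gamma(8.28+10, 18.70+4.8) = Gamma(18.28, 23.50).
Mode = (α−1)/β = 0.7353.

0.7353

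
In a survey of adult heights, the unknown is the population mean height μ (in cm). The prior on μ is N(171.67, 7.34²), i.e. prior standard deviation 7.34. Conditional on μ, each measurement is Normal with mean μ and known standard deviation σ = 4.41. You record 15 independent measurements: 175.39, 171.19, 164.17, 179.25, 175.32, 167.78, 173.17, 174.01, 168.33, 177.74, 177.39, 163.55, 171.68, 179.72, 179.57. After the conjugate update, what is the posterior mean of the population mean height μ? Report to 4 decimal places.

For Normal data with known variance σ², a Normal(μ₀, σ₀²) prior on μ is conjugate. Posterior precision = 1/σ₀² + n/σ²; posterior mean is the precision-weighted average of μ₀ and x̄.
Σxᵢ = 175.39 + 171.19 + 164.17 + 179.25 + 175.32 + 167.78 + 173.17 + 174.01 + 168.33 + 177.74 + 177.39 + 163.55 + 171.68 + 179.72 + 179.57 = 2598.26, so n·x̄ = 2598.26.
σ₀² = 7.34² = 53.8756, σ² = 4.41² = 19.4481; σ² + n·σ₀² = 19.4481 + 15·53.8756 = 827.5821.
Posterior mean = (μ₀/σ₀² + n·x̄/σ²)/(1/σ₀² + n/σ²) = (σ²·μ₀ + σ₀²·n·x̄)/(σ² + n·σ₀²) = (19.4481·171.67 + 53.8756·2598.26)/827.5821 = 143321.471783/827.5821 = 173.1810.

173.1810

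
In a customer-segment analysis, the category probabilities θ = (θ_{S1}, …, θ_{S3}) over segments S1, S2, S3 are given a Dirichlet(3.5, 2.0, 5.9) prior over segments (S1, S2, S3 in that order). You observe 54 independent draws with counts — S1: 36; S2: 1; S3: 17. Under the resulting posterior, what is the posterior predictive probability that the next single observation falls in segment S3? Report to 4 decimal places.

The Dirichlet prior is conjugate to the Multinomial likelihood: each posterior αⱼ = prior αⱼ + observed count nⱼ.
Posterior concentration: (39.5, 3.0, 22.9), total = 65.4.
P(next = S3 | data) = α_{S3}/Σα = 0.3502.

0.3502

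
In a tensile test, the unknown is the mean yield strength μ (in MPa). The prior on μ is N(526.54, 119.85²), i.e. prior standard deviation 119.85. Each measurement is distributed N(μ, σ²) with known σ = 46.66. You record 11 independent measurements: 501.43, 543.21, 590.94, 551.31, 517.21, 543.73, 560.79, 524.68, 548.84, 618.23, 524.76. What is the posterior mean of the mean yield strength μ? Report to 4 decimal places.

For Normal data with known variance σ², a Normal(μ₀, σ₀²) prior on μ is conjugate. Posterior precision = 1/σ₀² + n/σ²; posterior mean is the precision-weighted average of μ₀ and x̄.
Σxᵢ = 501.43 + 543.21 + 590.94 + 551.31 + 517.21 + 543.73 + 560.79 + 524.68 + 548.84 + 618.23 + 524.76 = 6025.13, so n·x̄ = 6025.13.
σ₀² = 119.85² = 14364.0225, σ² = 46.66² = 2177.1556; σ² + n·σ₀² = 2177.1556 + 11·14364.0225 = 160181.4031.
Posterior mean = (μ₀/σ₀² + n·x̄/σ²)/(1/σ₀² + n/σ²) = (σ²·μ₀ + σ₀²·n·x̄)/(σ² + n·σ₀²) = (2177.1556·526.54 + 14364.0225·6025.13)/160181.4031 = 87691462.395049/160181.4031 = 547.4510.

547.4510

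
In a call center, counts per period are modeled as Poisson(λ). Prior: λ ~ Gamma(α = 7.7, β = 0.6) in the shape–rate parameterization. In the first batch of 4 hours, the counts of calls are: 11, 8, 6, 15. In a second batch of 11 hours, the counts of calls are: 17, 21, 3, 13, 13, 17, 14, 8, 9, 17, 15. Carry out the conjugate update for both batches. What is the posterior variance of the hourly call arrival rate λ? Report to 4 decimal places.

With a Gamma(shape α, rate β) prior, the Poisson likelihood is conjugate: the posterior is Gamma(α + ΣXᵢ, β + n).
Batch 1: sum of counts S = 40 over n = 4 hours.
After batch 1: Gamma(α+S, β+n) = Gamma(7.7+40, 0.6+4) = Gamma(47.7, 4.6).
Batch 2: sum of counts S = 147 over n = 11 hours.
After batch 2: Gamma(α+S, β+n) = Gamma(47.7+147, 4.6+11) = Gamma(194.7, 15.6).
Var = α/β² = 194.7/15.6² = 0.8000.

0.8000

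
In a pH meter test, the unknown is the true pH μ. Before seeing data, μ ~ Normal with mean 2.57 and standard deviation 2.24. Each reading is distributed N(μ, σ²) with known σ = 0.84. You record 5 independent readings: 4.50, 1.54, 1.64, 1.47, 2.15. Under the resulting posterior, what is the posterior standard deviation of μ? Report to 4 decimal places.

For Normal data with known variance σ², a Normal(μ₀, σ₀²) prior on μ is conjugate. Posterior precision = 1/σ₀² + n/σ²; posterior mean is the precision-weighted average of μ₀ and x̄.
σ₀² = 2.24² = 5.0176, σ² = 0.84² = 0.7056; σ² + n·σ₀² = 0.7056 + 5·5.0176 = 25.7936.
Posterior precision = 1/σ₀² + n/σ² = 1/5.0176 + 5/0.7056 = (σ² + n·σ₀²)/(σ₀²σ²) = 25.7936/(5.0176·0.7056); posterior variance σₙ² = σ₀²σ²/(σ² + n·σ₀²) = 5.0176·0.7056/25.7936 = 0.137260.
Posterior SD = √σₙ² = √(5.0176·0.7056/25.7936) = 0.3705.

0.3705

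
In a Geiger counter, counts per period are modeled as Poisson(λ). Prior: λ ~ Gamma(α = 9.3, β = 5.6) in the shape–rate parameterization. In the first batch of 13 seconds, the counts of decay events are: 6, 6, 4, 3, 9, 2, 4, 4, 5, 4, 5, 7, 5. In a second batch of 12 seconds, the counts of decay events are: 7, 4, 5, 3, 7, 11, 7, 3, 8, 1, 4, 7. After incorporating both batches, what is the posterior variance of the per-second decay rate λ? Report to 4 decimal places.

With a Gamma(shape α, rate β) prior, the Poisson likelihood is conjugate: the posterior is Gamma(α + ΣXᵢ, β + n).
Batch 1: sum of counts S = 64 over n = 13 seconds.
After batch 1: Gamma(α+S, β+n) = Gamma(9.3+64, 5.6+13) = Gamma(73.3, 18.6).
Batch 2: sum of counts S = 67 over n = 12 seconds.
After batch 2: Gamma(α+S, β+n) = Gamma(73.3+67, 18.6+12) = Gamma(140.3, 30.6).
Var = α/β² = 140.3/30.6² = 0.1498.

0.1498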